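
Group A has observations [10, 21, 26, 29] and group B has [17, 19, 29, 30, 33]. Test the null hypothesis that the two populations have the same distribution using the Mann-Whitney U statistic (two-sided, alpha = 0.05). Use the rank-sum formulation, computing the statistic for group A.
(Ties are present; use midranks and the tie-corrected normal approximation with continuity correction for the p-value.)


Step 1: Combine and sort all 9 observations; assign midranks.
sorted (value, group): (10,X), (17,Y), (19,Y), (21,X), (26,X), (29,X), (29,Y), (30,Y), (33,Y)
ranks: 10->1, 17->2, 19->3, 21->4, 26->5, 29->6.5, 29->6.5, 30->8, 33->9
Step 2: Rank sum for X: R1 = 1 + 4 + 5 + 6.5 = 16.5.
Step 3: U_X = R1 - n1(n1+1)/2 = 16.5 - 4*5/2 = 16.5 - 10 = 6.5.
       U_Y = n1*n2 - U_X = 20 - 6.5 = 13.5.
Step 4: Ties are present, so use the tie-corrected normal approximation (with continuity correction) for the p-value.
Step 5: p-value = 0.460558; compare to alpha = 0.05. fail to reject H0.

U_X = 6.5, p = 0.460558, fail to reject H0 at alpha = 0.05.


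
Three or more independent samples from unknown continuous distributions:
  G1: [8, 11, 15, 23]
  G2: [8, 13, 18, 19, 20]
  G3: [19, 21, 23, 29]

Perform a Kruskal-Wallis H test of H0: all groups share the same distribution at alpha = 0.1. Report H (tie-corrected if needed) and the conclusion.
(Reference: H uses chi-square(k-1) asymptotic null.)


Step 1: Combine all N = 13 observations and assign midranks.
sorted (value, group, rank): (8,G1,1.5), (8,G2,1.5), (11,G1,3), (13,G2,4), (15,G1,5), (18,G2,6), (19,G2,7.5), (19,G3,7.5), (20,G2,9), (21,G3,10), (23,G1,11.5), (23,G3,11.5), (29,G3,13)
Step 2: Sum ranks within each group.
R_1 = 21 (n_1 = 4)
R_2 = 28 (n_2 = 5)
R_3 = 42 (n_3 = 4)
Step 3: H = 12/(N(N+1)) * sum(R_i^2/n_i) - 3(N+1)
     = 12/(13*14) * (21^2/4 + 28^2/5 + 42^2/4) - 3*14
     = 0.065934 * 708.05 - 42
     = 4.684615.
Step 4: Ties present; correction factor C = 1 - 18/(13^3 - 13) = 0.991758. Corrected H = 4.684615 / 0.991758 = 4.723546.
Step 5: Under H0, H ~ chi^2(2); p-value = 0.094253.
Step 6: alpha = 0.1. reject H0.

H = 4.7235, df = 2, p = 0.094253, reject H0.


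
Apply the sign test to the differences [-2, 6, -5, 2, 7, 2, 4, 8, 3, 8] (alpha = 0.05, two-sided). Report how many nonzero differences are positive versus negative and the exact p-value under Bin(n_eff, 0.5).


Step 1: Discard zero differences. Original n = 10; n_eff = number of nonzero differences = 10.
Nonzero differences (with sign): -2, +6, -5, +2, +7, +2, +4, +8, +3, +8
Step 2: Count signs: positive = 8, negative = 2.
Step 3: Under H0: P(positive) = 0.5, so the number of positives S ~ Bin(10, 0.5).
Step 4: Two-sided exact p-value = sum of Bin(10,0.5) probabilities at or below the observed probability = 0.109375.
Step 5: alpha = 0.05. fail to reject H0.

n_eff = 10, pos = 8, neg = 2, p = 0.109375, fail to reject H0.


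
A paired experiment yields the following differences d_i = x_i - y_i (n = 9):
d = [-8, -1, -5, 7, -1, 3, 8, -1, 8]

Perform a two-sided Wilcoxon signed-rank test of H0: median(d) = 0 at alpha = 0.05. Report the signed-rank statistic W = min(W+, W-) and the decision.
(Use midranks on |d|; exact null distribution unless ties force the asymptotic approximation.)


Step 1: Drop any zero differences (none here) and take |d_i|.
|d| = [8, 1, 5, 7, 1, 3, 8, 1, 8]
Step 2: Midrank |d_i| (ties get averaged ranks).
ranks: |8|->8, |1|->2, |5|->5, |7|->6, |1|->2, |3|->4, |8|->8, |1|->2, |8|->8
Step 3: Attach original signs; sum ranks with positive sign and with negative sign.
W+ = 6 + 4 + 8 + 8 = 26
W- = 8 + 2 + 5 + 2 + 2 = 19
(Check: W+ + W- = 45 should equal n(n+1)/2 = 45.)
Step 4: Test statistic W = min(W+, W-) = 19.
Step 5: Ties in |d|, so use the tie-corrected normal approximation.
        E[W] = n(n+1)/4 = 9*10/4 = 22.5.
        Tie groups: |d|=1 (t=3), |d|=8 (t=3); sum(t^3 - t) = 48.
        Var[W] = n(n+1)(2n+1)/24 - sum(t^3-t)/48 = 1710/24 - 48/48 = 70.25.
        z = (W - E[W]) / sqrt(Var[W]) = (19 - 22.5) / 8.3815 = -0.4176.
        Two-sided p = 2*Phi(z) = 0.676251.
Step 6: alpha = 0.05. fail to reject H0.

W+ = 26, W- = 19, W = min = 19, p = 0.676251, fail to reject H0.


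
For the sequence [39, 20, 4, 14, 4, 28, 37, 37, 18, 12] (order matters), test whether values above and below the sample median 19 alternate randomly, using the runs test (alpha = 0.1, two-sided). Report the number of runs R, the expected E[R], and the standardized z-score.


Step 1: Compute median = 19; label A = above, B = below.
Labels in order: AABBBAAABB  (n_A = 5, n_B = 5)
Step 2: Count runs R = 4.
Step 3: Under H0 (random ordering), E[R] = 2*n_A*n_B/(n_A+n_B) + 1 = 2*5*5/10 + 1 = 6.0000.
        Var[R] = 2*n_A*n_B*(2*n_A*n_B - n_A - n_B) / ((n_A+n_B)^2 * (n_A+n_B-1)) = 2000/900 = 2.2222.
        SD[R] = 1.4907.
Step 4: Continuity-corrected z = (R + 0.5 - E[R]) / SD[R] = (4 + 0.5 - 6.0000) / 1.4907 = -1.0062.
Step 5: Two-sided p-value via normal approximation = 2*(1 - Phi(|z|)) = 0.314305.
Step 6: alpha = 0.1. fail to reject H0.

R = 4, z = -1.0062, p = 0.314305, fail to reject H0.


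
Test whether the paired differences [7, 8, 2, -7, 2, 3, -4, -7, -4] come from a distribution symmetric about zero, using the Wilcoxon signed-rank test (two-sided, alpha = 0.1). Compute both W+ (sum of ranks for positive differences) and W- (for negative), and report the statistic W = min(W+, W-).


Step 1: Drop any zero differences (none here) and take |d_i|.
|d| = [7, 8, 2, 7, 2, 3, 4, 7, 4]
Step 2: Midrank |d_i| (ties get averaged ranks).
ranks: |7|->7, |8|->9, |2|->1.5, |7|->7, |2|->1.5, |3|->3, |4|->4.5, |7|->7, |4|->4.5
Step 3: Attach original signs; sum ranks with positive sign and with negative sign.
W+ = 7 + 9 + 1.5 + 1.5 + 3 = 22
W- = 7 + 4.5 + 7 + 4.5 = 23
(Check: W+ + W- = 45 should equal n(n+1)/2 = 45.)
Step 4: Test statistic W = min(W+, W-) = 22.
Step 5: Ties in |d|, so use the tie-corrected normal approximation.
        E[W] = n(n+1)/4 = 9*10/4 = 22.5.
        Tie groups: |d|=2 (t=2), |d|=4 (t=2), |d|=7 (t=3); sum(t^3 - t) = 36.
        Var[W] = n(n+1)(2n+1)/24 - sum(t^3-t)/48 = 1710/24 - 36/48 = 70.5.
        z = (W - E[W]) / sqrt(Var[W]) = (22 - 22.5) / 8.3964 = -0.0595.
        Two-sided p = 2*Phi(z) = 0.952515.
Step 6: alpha = 0.1. fail to reject H0.

W+ = 22, W- = 23, W = min = 22, p = 0.952515, fail to reject H0.


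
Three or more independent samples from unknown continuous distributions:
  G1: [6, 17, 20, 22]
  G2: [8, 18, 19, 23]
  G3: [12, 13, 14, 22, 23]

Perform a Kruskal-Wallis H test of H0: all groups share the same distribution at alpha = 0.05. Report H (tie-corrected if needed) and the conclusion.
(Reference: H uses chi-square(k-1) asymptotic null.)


Step 1: Combine all N = 13 observations and assign midranks.
sorted (value, group, rank): (6,G1,1), (8,G2,2), (12,G3,3), (13,G3,4), (14,G3,5), (17,G1,6), (18,G2,7), (19,G2,8), (20,G1,9), (22,G1,10.5), (22,G3,10.5), (23,G2,12.5), (23,G3,12.5)
Step 2: Sum ranks within each group.
R_1 = 26.5 (n_1 = 4)
R_2 = 29.5 (n_2 = 4)
R_3 = 35 (n_3 = 5)
Step 3: H = 12/(N(N+1)) * sum(R_i^2/n_i) - 3(N+1)
     = 12/(13*14) * (26.5^2/4 + 29.5^2/4 + 35^2/5) - 3*14
     = 0.065934 * 638.125 - 42
     = 0.074176.
Step 4: Ties present; correction factor C = 1 - 12/(13^3 - 13) = 0.994505. Corrected H = 0.074176 / 0.994505 = 0.074586.
Step 5: Under H0, H ~ chi^2(2); p-value = 0.963394.
Step 6: alpha = 0.05. fail to reject H0.

H = 0.0746, df = 2, p = 0.963394, fail to reject H0.


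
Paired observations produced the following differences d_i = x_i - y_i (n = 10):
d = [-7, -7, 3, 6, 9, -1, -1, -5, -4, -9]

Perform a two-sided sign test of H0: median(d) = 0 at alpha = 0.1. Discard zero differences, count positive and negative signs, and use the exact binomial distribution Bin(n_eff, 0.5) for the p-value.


Step 1: Discard zero differences. Original n = 10; n_eff = number of nonzero differences = 10.
Nonzero differences (with sign): -7, -7, +3, +6, +9, -1, -1, -5, -4, -9
Step 2: Count signs: positive = 3, negative = 7.
Step 3: Under H0: P(positive) = 0.5, so the number of positives S ~ Bin(10, 0.5).
Step 4: Two-sided exact p-value = sum of Bin(10,0.5) probabilities at or below the observed probability = 0.343750.
Step 5: alpha = 0.1. fail to reject H0.

n_eff = 10, pos = 3, neg = 7, p = 0.343750, fail to reject H0.


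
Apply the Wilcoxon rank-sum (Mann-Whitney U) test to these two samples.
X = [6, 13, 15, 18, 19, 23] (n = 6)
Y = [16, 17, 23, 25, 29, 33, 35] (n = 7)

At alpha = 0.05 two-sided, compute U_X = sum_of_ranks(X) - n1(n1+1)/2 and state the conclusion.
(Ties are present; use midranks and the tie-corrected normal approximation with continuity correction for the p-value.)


Step 1: Combine and sort all 13 observations; assign midranks.
sorted (value, group): (6,X), (13,X), (15,X), (16,Y), (17,Y), (18,X), (19,X), (23,X), (23,Y), (25,Y), (29,Y), (33,Y), (35,Y)
ranks: 6->1, 13->2, 15->3, 16->4, 17->5, 18->6, 19->7, 23->8.5, 23->8.5, 25->10, 29->11, 33->12, 35->13
Step 2: Rank sum for X: R1 = 1 + 2 + 3 + 6 + 7 + 8.5 = 27.5.
Step 3: U_X = R1 - n1(n1+1)/2 = 27.5 - 6*7/2 = 27.5 - 21 = 6.5.
       U_Y = n1*n2 - U_X = 42 - 6.5 = 35.5.
Step 4: Ties are present, so use the tie-corrected normal approximation (with continuity correction) for the p-value.
Step 5: p-value = 0.045204; compare to alpha = 0.05. reject H0.

U_X = 6.5, p = 0.045204, reject H0 at alpha = 0.05.


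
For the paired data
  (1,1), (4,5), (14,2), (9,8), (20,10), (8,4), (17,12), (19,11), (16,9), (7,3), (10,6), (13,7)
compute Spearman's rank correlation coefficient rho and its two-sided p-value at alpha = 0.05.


Step 1: Rank x and y separately (midranks; no ties here).
rank(x): 1->1, 4->2, 14->8, 9->5, 20->12, 8->4, 17->10, 19->11, 16->9, 7->3, 10->6, 13->7
rank(y): 1->1, 5->5, 2->2, 8->8, 10->10, 4->4, 12->12, 11->11, 9->9, 3->3, 6->6, 7->7
Step 2: d_i = R_x(i) - R_y(i); compute d_i^2.
  (1-1)^2=0, (2-5)^2=9, (8-2)^2=36, (5-8)^2=9, (12-10)^2=4, (4-4)^2=0, (10-12)^2=4, (11-11)^2=0, (9-9)^2=0, (3-3)^2=0, (6-6)^2=0, (7-7)^2=0
sum(d^2) = 62.
Step 3: rho = 1 - 6*62 / (12*(12^2 - 1)) = 1 - 372/1716 = 0.783217.
Step 4: Under H0, t = rho * sqrt((n-2)/(1-rho^2)) = 3.9835 ~ t(10).
Step 5: Two-sided p-value from the t-distribution with 10 df = 0.002586.
Step 6: alpha = 0.05. reject H0.

rho = 0.7832, p = 0.002586, reject H0 at alpha = 0.05.


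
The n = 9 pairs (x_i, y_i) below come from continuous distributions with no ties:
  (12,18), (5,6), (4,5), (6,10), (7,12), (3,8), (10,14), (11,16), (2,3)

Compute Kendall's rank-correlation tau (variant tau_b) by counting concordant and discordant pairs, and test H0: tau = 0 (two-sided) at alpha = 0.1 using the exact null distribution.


Step 1: Enumerate the 36 unordered pairs (i,j) with i<j and classify each by sign(x_j-x_i) * sign(y_j-y_i).
  (1,2):dx=-7,dy=-12->C; (1,3):dx=-8,dy=-13->C; (1,4):dx=-6,dy=-8->C; (1,5):dx=-5,dy=-6->C
  (1,6):dx=-9,dy=-10->C; (1,7):dx=-2,dy=-4->C; (1,8):dx=-1,dy=-2->C; (1,9):dx=-10,dy=-15->C
  (2,3):dx=-1,dy=-1->C; (2,4):dx=+1,dy=+4->C; (2,5):dx=+2,dy=+6->C; (2,6):dx=-2,dy=+2->D
  (2,7):dx=+5,dy=+8->C; (2,8):dx=+6,dy=+10->C; (2,9):dx=-3,dy=-3->C; (3,4):dx=+2,dy=+5->C
  (3,5):dx=+3,dy=+7->C; (3,6):dx=-1,dy=+3->D; (3,7):dx=+6,dy=+9->C; (3,8):dx=+7,dy=+11->C
  (3,9):dx=-2,dy=-2->C; (4,5):dx=+1,dy=+2->C; (4,6):dx=-3,dy=-2->C; (4,7):dx=+4,dy=+4->C
  (4,8):dx=+5,dy=+6->C; (4,9):dx=-4,dy=-7->C; (5,6):dx=-4,dy=-4->C; (5,7):dx=+3,dy=+2->C
  (5,8):dx=+4,dy=+4->C; (5,9):dx=-5,dy=-9->C; (6,7):dx=+7,dy=+6->C; (6,8):dx=+8,dy=+8->C
  (6,9):dx=-1,dy=-5->C; (7,8):dx=+1,dy=+2->C; (7,9):dx=-8,dy=-11->C; (8,9):dx=-9,dy=-13->C
Step 2: C = 34, D = 2, total pairs = 36.
Step 3: tau = (C - D)/(n(n-1)/2) = (34 - 2)/36 = 0.888889.
Step 4: Exact two-sided p-value (enumerate n! = 362880 permutations of y under H0): p = 0.000243.
Step 5: alpha = 0.1. reject H0.

tau_b = 0.8889 (C=34, D=2), p = 0.000243, reject H0.


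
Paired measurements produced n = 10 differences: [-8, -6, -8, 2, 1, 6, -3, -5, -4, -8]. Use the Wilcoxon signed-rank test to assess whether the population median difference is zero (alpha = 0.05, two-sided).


Step 1: Drop any zero differences (none here) and take |d_i|.
|d| = [8, 6, 8, 2, 1, 6, 3, 5, 4, 8]
Step 2: Midrank |d_i| (ties get averaged ranks).
ranks: |8|->9, |6|->6.5, |8|->9, |2|->2, |1|->1, |6|->6.5, |3|->3, |5|->5, |4|->4, |8|->9
Step 3: Attach original signs; sum ranks with positive sign and with negative sign.
W+ = 2 + 1 + 6.5 = 9.5
W- = 9 + 6.5 + 9 + 3 + 5 + 4 + 9 = 45.5
(Check: W+ + W- = 55 should equal n(n+1)/2 = 55.)
Step 4: Test statistic W = min(W+, W-) = 9.5.
Step 5: Ties in |d|, so use the tie-corrected normal approximation.
        E[W] = n(n+1)/4 = 10*11/4 = 27.5.
        Tie groups: |d|=6 (t=2), |d|=8 (t=3); sum(t^3 - t) = 30.
        Var[W] = n(n+1)(2n+1)/24 - sum(t^3-t)/48 = 2310/24 - 30/48 = 95.625.
        z = (W - E[W]) / sqrt(Var[W]) = (9.5 - 27.5) / 9.7788 = -1.8407.
        Two-sided p = 2*Phi(z) = 0.065663.
Step 6: alpha = 0.05. fail to reject H0.

W+ = 9.5, W- = 45.5, W = min = 9.5, p = 0.065663, fail to reject H0.


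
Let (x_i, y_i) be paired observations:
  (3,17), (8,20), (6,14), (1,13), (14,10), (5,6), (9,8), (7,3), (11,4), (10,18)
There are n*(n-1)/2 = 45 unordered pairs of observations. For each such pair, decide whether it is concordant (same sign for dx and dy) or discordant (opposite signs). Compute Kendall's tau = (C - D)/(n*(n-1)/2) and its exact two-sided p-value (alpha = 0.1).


Step 1: Enumerate the 45 unordered pairs (i,j) with i<j and classify each by sign(x_j-x_i) * sign(y_j-y_i).
  (1,2):dx=+5,dy=+3->C; (1,3):dx=+3,dy=-3->D; (1,4):dx=-2,dy=-4->C; (1,5):dx=+11,dy=-7->D
  (1,6):dx=+2,dy=-11->D; (1,7):dx=+6,dy=-9->D; (1,8):dx=+4,dy=-14->D; (1,9):dx=+8,dy=-13->D
  (1,10):dx=+7,dy=+1->C; (2,3):dx=-2,dy=-6->C; (2,4):dx=-7,dy=-7->C; (2,5):dx=+6,dy=-10->D
  (2,6):dx=-3,dy=-14->C; (2,7):dx=+1,dy=-12->D; (2,8):dx=-1,dy=-17->C; (2,9):dx=+3,dy=-16->D
  (2,10):dx=+2,dy=-2->D; (3,4):dx=-5,dy=-1->C; (3,5):dx=+8,dy=-4->D; (3,6):dx=-1,dy=-8->C
  (3,7):dx=+3,dy=-6->D; (3,8):dx=+1,dy=-11->D; (3,9):dx=+5,dy=-10->D; (3,10):dx=+4,dy=+4->C
  (4,5):dx=+13,dy=-3->D; (4,6):dx=+4,dy=-7->D; (4,7):dx=+8,dy=-5->D; (4,8):dx=+6,dy=-10->D
  (4,9):dx=+10,dy=-9->D; (4,10):dx=+9,dy=+5->C; (5,6):dx=-9,dy=-4->C; (5,7):dx=-5,dy=-2->C
  (5,8):dx=-7,dy=-7->C; (5,9):dx=-3,dy=-6->C; (5,10):dx=-4,dy=+8->D; (6,7):dx=+4,dy=+2->C
  (6,8):dx=+2,dy=-3->D; (6,9):dx=+6,dy=-2->D; (6,10):dx=+5,dy=+12->C; (7,8):dx=-2,dy=-5->C
  (7,9):dx=+2,dy=-4->D; (7,10):dx=+1,dy=+10->C; (8,9):dx=+4,dy=+1->C; (8,10):dx=+3,dy=+15->C
  (9,10):dx=-1,dy=+14->D
Step 2: C = 21, D = 24, total pairs = 45.
Step 3: tau = (C - D)/(n(n-1)/2) = (21 - 24)/45 = -0.066667.
Step 4: Exact two-sided p-value (enumerate n! = 3628800 permutations of y under H0): p = 0.861801.
Step 5: alpha = 0.1. fail to reject H0.

tau_b = -0.0667 (C=21, D=24), p = 0.861801, fail to reject H0.


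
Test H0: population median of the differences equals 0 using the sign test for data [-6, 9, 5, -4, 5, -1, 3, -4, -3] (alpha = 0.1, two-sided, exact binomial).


Step 1: Discard zero differences. Original n = 9; n_eff = number of nonzero differences = 9.
Nonzero differences (with sign): -6, +9, +5, -4, +5, -1, +3, -4, -3
Step 2: Count signs: positive = 4, negative = 5.
Step 3: Under H0: P(positive) = 0.5, so the number of positives S ~ Bin(9, 0.5).
Step 4: Two-sided exact p-value = sum of Bin(9,0.5) probabilities at or below the observed probability = 1.000000.
Step 5: alpha = 0.1. fail to reject H0.

n_eff = 9, pos = 4, neg = 5, p = 1.000000, fail to reject H0.


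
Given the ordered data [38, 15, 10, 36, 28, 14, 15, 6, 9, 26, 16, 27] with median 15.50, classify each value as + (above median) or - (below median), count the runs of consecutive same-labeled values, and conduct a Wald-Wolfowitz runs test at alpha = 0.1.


Step 1: Compute median = 15.50; label A = above, B = below.
Labels in order: ABBAABBBBAAA  (n_A = 6, n_B = 6)
Step 2: Count runs R = 5.
Step 3: Under H0 (random ordering), E[R] = 2*n_A*n_B/(n_A+n_B) + 1 = 2*6*6/12 + 1 = 7.0000.
        Var[R] = 2*n_A*n_B*(2*n_A*n_B - n_A - n_B) / ((n_A+n_B)^2 * (n_A+n_B-1)) = 4320/1584 = 2.7273.
        SD[R] = 1.6514.
Step 4: Continuity-corrected z = (R + 0.5 - E[R]) / SD[R] = (5 + 0.5 - 7.0000) / 1.6514 = -0.9083.
Step 5: Two-sided p-value via normal approximation = 2*(1 - Phi(|z|)) = 0.363722.
Step 6: alpha = 0.1. fail to reject H0.

R = 5, z = -0.9083, p = 0.363722, fail to reject H0.


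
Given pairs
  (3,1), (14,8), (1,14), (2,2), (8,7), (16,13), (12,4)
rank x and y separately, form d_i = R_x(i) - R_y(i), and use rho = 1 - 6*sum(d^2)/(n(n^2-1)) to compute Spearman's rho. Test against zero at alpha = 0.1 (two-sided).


Step 1: Rank x and y separately (midranks; no ties here).
rank(x): 3->3, 14->6, 1->1, 2->2, 8->4, 16->7, 12->5
rank(y): 1->1, 8->5, 14->7, 2->2, 7->4, 13->6, 4->3
Step 2: d_i = R_x(i) - R_y(i); compute d_i^2.
  (3-1)^2=4, (6-5)^2=1, (1-7)^2=36, (2-2)^2=0, (4-4)^2=0, (7-6)^2=1, (5-3)^2=4
sum(d^2) = 46.
Step 3: rho = 1 - 6*46 / (7*(7^2 - 1)) = 1 - 276/336 = 0.178571.
Step 4: Under H0, t = rho * sqrt((n-2)/(1-rho^2)) = 0.4058 ~ t(5).
Step 5: Two-sided p-value from the t-distribution with 5 df = 0.701658.
Step 6: alpha = 0.1. fail to reject H0.

rho = 0.1786, p = 0.701658, fail to reject H0 at alpha = 0.1.


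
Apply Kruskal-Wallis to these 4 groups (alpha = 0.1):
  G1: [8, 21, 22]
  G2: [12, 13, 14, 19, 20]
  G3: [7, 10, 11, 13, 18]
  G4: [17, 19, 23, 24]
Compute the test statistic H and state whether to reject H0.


Step 1: Combine all N = 17 observations and assign midranks.
sorted (value, group, rank): (7,G3,1), (8,G1,2), (10,G3,3), (11,G3,4), (12,G2,5), (13,G2,6.5), (13,G3,6.5), (14,G2,8), (17,G4,9), (18,G3,10), (19,G2,11.5), (19,G4,11.5), (20,G2,13), (21,G1,14), (22,G1,15), (23,G4,16), (24,G4,17)
Step 2: Sum ranks within each group.
R_1 = 31 (n_1 = 3)
R_2 = 44 (n_2 = 5)
R_3 = 24.5 (n_3 = 5)
R_4 = 53.5 (n_4 = 4)
Step 3: H = 12/(N(N+1)) * sum(R_i^2/n_i) - 3(N+1)
     = 12/(17*18) * (31^2/3 + 44^2/5 + 24.5^2/5 + 53.5^2/4) - 3*18
     = 0.039216 * 1543.15 - 54
     = 6.515523.
Step 4: Ties present; correction factor C = 1 - 12/(17^3 - 17) = 0.997549. Corrected H = 6.515523 / 0.997549 = 6.531532.
Step 5: Under H0, H ~ chi^2(3); p-value = 0.088427.
Step 6: alpha = 0.1. reject H0.

H = 6.5315, df = 3, p = 0.088427, reject H0.


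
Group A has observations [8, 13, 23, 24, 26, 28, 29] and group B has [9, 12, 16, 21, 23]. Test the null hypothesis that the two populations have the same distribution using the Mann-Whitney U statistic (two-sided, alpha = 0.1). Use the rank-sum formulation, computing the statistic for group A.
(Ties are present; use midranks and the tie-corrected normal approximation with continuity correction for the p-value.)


Step 1: Combine and sort all 12 observations; assign midranks.
sorted (value, group): (8,X), (9,Y), (12,Y), (13,X), (16,Y), (21,Y), (23,X), (23,Y), (24,X), (26,X), (28,X), (29,X)
ranks: 8->1, 9->2, 12->3, 13->4, 16->5, 21->6, 23->7.5, 23->7.5, 24->9, 26->10, 28->11, 29->12
Step 2: Rank sum for X: R1 = 1 + 4 + 7.5 + 9 + 10 + 11 + 12 = 54.5.
Step 3: U_X = R1 - n1(n1+1)/2 = 54.5 - 7*8/2 = 54.5 - 28 = 26.5.
       U_Y = n1*n2 - U_X = 35 - 26.5 = 8.5.
Step 4: Ties are present, so use the tie-corrected normal approximation (with continuity correction) for the p-value.
Step 5: p-value = 0.166721; compare to alpha = 0.1. fail to reject H0.

U_X = 26.5, p = 0.166721, fail to reject H0 at alpha = 0.1.


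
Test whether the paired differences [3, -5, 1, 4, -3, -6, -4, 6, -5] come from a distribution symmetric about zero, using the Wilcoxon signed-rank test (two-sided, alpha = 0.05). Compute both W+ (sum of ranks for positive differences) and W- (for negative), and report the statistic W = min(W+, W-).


Step 1: Drop any zero differences (none here) and take |d_i|.
|d| = [3, 5, 1, 4, 3, 6, 4, 6, 5]
Step 2: Midrank |d_i| (ties get averaged ranks).
ranks: |3|->2.5, |5|->6.5, |1|->1, |4|->4.5, |3|->2.5, |6|->8.5, |4|->4.5, |6|->8.5, |5|->6.5
Step 3: Attach original signs; sum ranks with positive sign and with negative sign.
W+ = 2.5 + 1 + 4.5 + 8.5 = 16.5
W- = 6.5 + 2.5 + 8.5 + 4.5 + 6.5 = 28.5
(Check: W+ + W- = 45 should equal n(n+1)/2 = 45.)
Step 4: Test statistic W = min(W+, W-) = 16.5.
Step 5: Ties in |d|, so use the tie-corrected normal approximation.
        E[W] = n(n+1)/4 = 9*10/4 = 22.5.
        Tie groups: |d|=3 (t=2), |d|=4 (t=2), |d|=5 (t=2), |d|=6 (t=2); sum(t^3 - t) = 24.
        Var[W] = n(n+1)(2n+1)/24 - sum(t^3-t)/48 = 1710/24 - 24/48 = 70.75.
        z = (W - E[W]) / sqrt(Var[W]) = (16.5 - 22.5) / 8.4113 = -0.7133.
        Two-sided p = 2*Phi(z) = 0.475644.
Step 6: alpha = 0.05. fail to reject H0.

W+ = 16.5, W- = 28.5, W = min = 16.5, p = 0.475644, fail to reject H0.


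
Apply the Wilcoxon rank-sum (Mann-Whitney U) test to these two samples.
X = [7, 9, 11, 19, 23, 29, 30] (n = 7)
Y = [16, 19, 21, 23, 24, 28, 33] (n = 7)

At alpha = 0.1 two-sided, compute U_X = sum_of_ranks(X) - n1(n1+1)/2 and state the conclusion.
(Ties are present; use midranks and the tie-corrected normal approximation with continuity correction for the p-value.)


Step 1: Combine and sort all 14 observations; assign midranks.
sorted (value, group): (7,X), (9,X), (11,X), (16,Y), (19,X), (19,Y), (21,Y), (23,X), (23,Y), (24,Y), (28,Y), (29,X), (30,X), (33,Y)
ranks: 7->1, 9->2, 11->3, 16->4, 19->5.5, 19->5.5, 21->7, 23->8.5, 23->8.5, 24->10, 28->11, 29->12, 30->13, 33->14
Step 2: Rank sum for X: R1 = 1 + 2 + 3 + 5.5 + 8.5 + 12 + 13 = 45.
Step 3: U_X = R1 - n1(n1+1)/2 = 45 - 7*8/2 = 45 - 28 = 17.
       U_Y = n1*n2 - U_X = 49 - 17 = 32.
Step 4: Ties are present, so use the tie-corrected normal approximation (with continuity correction) for the p-value.
Step 5: p-value = 0.370039; compare to alpha = 0.1. fail to reject H0.

U_X = 17, p = 0.370039, fail to reject H0 at alpha = 0.1.


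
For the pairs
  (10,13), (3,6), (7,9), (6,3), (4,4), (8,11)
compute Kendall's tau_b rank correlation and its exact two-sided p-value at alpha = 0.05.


Step 1: Enumerate the 15 unordered pairs (i,j) with i<j and classify each by sign(x_j-x_i) * sign(y_j-y_i).
  (1,2):dx=-7,dy=-7->C; (1,3):dx=-3,dy=-4->C; (1,4):dx=-4,dy=-10->C; (1,5):dx=-6,dy=-9->C
  (1,6):dx=-2,dy=-2->C; (2,3):dx=+4,dy=+3->C; (2,4):dx=+3,dy=-3->D; (2,5):dx=+1,dy=-2->D
  (2,6):dx=+5,dy=+5->C; (3,4):dx=-1,dy=-6->C; (3,5):dx=-3,dy=-5->C; (3,6):dx=+1,dy=+2->C
  (4,5):dx=-2,dy=+1->D; (4,6):dx=+2,dy=+8->C; (5,6):dx=+4,dy=+7->C
Step 2: C = 12, D = 3, total pairs = 15.
Step 3: tau = (C - D)/(n(n-1)/2) = (12 - 3)/15 = 0.600000.
Step 4: Exact two-sided p-value (enumerate n! = 720 permutations of y under H0): p = 0.136111.
Step 5: alpha = 0.05. fail to reject H0.

tau_b = 0.6000 (C=12, D=3), p = 0.136111, fail to reject H0.


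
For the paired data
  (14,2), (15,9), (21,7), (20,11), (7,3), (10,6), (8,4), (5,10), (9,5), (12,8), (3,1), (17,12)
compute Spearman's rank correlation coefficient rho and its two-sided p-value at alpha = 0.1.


Step 1: Rank x and y separately (midranks; no ties here).
rank(x): 14->8, 15->9, 21->12, 20->11, 7->3, 10->6, 8->4, 5->2, 9->5, 12->7, 3->1, 17->10
rank(y): 2->2, 9->9, 7->7, 11->11, 3->3, 6->6, 4->4, 10->10, 5->5, 8->8, 1->1, 12->12
Step 2: d_i = R_x(i) - R_y(i); compute d_i^2.
  (8-2)^2=36, (9-9)^2=0, (12-7)^2=25, (11-11)^2=0, (3-3)^2=0, (6-6)^2=0, (4-4)^2=0, (2-10)^2=64, (5-5)^2=0, (7-8)^2=1, (1-1)^2=0, (10-12)^2=4
sum(d^2) = 130.
Step 3: rho = 1 - 6*130 / (12*(12^2 - 1)) = 1 - 780/1716 = 0.545455.
Step 4: Under H0, t = rho * sqrt((n-2)/(1-rho^2)) = 2.0580 ~ t(10).
Step 5: Two-sided p-value from the t-distribution with 10 df = 0.066612.
Step 6: alpha = 0.1. reject H0.

rho = 0.5455, p = 0.066612, reject H0 at alpha = 0.1.


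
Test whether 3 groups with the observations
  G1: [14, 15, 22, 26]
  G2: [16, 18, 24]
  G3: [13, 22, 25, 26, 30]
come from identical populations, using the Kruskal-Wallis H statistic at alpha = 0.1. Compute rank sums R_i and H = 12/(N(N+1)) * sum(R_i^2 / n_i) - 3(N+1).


Step 1: Combine all N = 12 observations and assign midranks.
sorted (value, group, rank): (13,G3,1), (14,G1,2), (15,G1,3), (16,G2,4), (18,G2,5), (22,G1,6.5), (22,G3,6.5), (24,G2,8), (25,G3,9), (26,G1,10.5), (26,G3,10.5), (30,G3,12)
Step 2: Sum ranks within each group.
R_1 = 22 (n_1 = 4)
R_2 = 17 (n_2 = 3)
R_3 = 39 (n_3 = 5)
Step 3: H = 12/(N(N+1)) * sum(R_i^2/n_i) - 3(N+1)
     = 12/(12*13) * (22^2/4 + 17^2/3 + 39^2/5) - 3*13
     = 0.076923 * 521.533 - 39
     = 1.117949.
Step 4: Ties present; correction factor C = 1 - 12/(12^3 - 12) = 0.993007. Corrected H = 1.117949 / 0.993007 = 1.125822.
Step 5: Under H0, H ~ chi^2(2); p-value = 0.569549.
Step 6: alpha = 0.1. fail to reject H0.

H = 1.1258, df = 2, p = 0.569549, fail to reject H0.


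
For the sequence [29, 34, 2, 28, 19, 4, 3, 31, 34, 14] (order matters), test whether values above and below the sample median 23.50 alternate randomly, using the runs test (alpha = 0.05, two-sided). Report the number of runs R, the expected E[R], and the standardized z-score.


Step 1: Compute median = 23.50; label A = above, B = below.
Labels in order: AABABBBAAB  (n_A = 5, n_B = 5)
Step 2: Count runs R = 6.
Step 3: Under H0 (random ordering), E[R] = 2*n_A*n_B/(n_A+n_B) + 1 = 2*5*5/10 + 1 = 6.0000.
        Var[R] = 2*n_A*n_B*(2*n_A*n_B - n_A - n_B) / ((n_A+n_B)^2 * (n_A+n_B-1)) = 2000/900 = 2.2222.
        SD[R] = 1.4907.
Step 4: R = E[R], so z = 0 with no continuity correction.
Step 5: Two-sided p-value via normal approximation = 2*(1 - Phi(|z|)) = 1.000000.
Step 6: alpha = 0.05. fail to reject H0.

R = 6, z = 0.0000, p = 1.000000, fail to reject H0.


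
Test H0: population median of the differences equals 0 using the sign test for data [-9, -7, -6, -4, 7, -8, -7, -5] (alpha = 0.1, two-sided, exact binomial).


Step 1: Discard zero differences. Original n = 8; n_eff = number of nonzero differences = 8.
Nonzero differences (with sign): -9, -7, -6, -4, +7, -8, -7, -5
Step 2: Count signs: positive = 1, negative = 7.
Step 3: Under H0: P(positive) = 0.5, so the number of positives S ~ Bin(8, 0.5).
Step 4: Two-sided exact p-value = sum of Bin(8,0.5) probabilities at or below the observed probability = 0.070312.
Step 5: alpha = 0.1. reject H0.

n_eff = 8, pos = 1, neg = 7, p = 0.070312, reject H0.


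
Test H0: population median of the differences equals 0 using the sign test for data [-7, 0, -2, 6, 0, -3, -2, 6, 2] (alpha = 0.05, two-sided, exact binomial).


Step 1: Discard zero differences. Original n = 9; n_eff = number of nonzero differences = 7.
Nonzero differences (with sign): -7, -2, +6, -3, -2, +6, +2
Step 2: Count signs: positive = 3, negative = 4.
Step 3: Under H0: P(positive) = 0.5, so the number of positives S ~ Bin(7, 0.5).
Step 4: Two-sided exact p-value = sum of Bin(7,0.5) probabilities at or below the observed probability = 1.000000.
Step 5: alpha = 0.05. fail to reject H0.

n_eff = 7, pos = 3, neg = 4, p = 1.000000, fail to reject H0.


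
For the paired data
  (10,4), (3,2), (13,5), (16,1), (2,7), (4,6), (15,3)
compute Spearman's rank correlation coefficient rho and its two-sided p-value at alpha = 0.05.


Step 1: Rank x and y separately (midranks; no ties here).
rank(x): 10->4, 3->2, 13->5, 16->7, 2->1, 4->3, 15->6
rank(y): 4->4, 2->2, 5->5, 1->1, 7->7, 6->6, 3->3
Step 2: d_i = R_x(i) - R_y(i); compute d_i^2.
  (4-4)^2=0, (2-2)^2=0, (5-5)^2=0, (7-1)^2=36, (1-7)^2=36, (3-6)^2=9, (6-3)^2=9
sum(d^2) = 90.
Step 3: rho = 1 - 6*90 / (7*(7^2 - 1)) = 1 - 540/336 = -0.607143.
Step 4: Under H0, t = rho * sqrt((n-2)/(1-rho^2)) = -1.7086 ~ t(5).
Step 5: Two-sided p-value from the t-distribution with 5 df = 0.148231.
Step 6: alpha = 0.05. fail to reject H0.

rho = -0.6071, p = 0.148231, fail to reject H0 at alpha = 0.05.


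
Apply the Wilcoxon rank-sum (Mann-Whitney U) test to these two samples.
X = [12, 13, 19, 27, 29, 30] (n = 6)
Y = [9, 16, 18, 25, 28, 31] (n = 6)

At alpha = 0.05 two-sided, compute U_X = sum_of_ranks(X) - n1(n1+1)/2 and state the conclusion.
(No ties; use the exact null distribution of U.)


Step 1: Combine and sort all 12 observations; assign midranks.
sorted (value, group): (9,Y), (12,X), (13,X), (16,Y), (18,Y), (19,X), (25,Y), (27,X), (28,Y), (29,X), (30,X), (31,Y)
ranks: 9->1, 12->2, 13->3, 16->4, 18->5, 19->6, 25->7, 27->8, 28->9, 29->10, 30->11, 31->12
Step 2: Rank sum for X: R1 = 2 + 3 + 6 + 8 + 10 + 11 = 40.
Step 3: U_X = R1 - n1(n1+1)/2 = 40 - 6*7/2 = 40 - 21 = 19.
       U_Y = n1*n2 - U_X = 36 - 19 = 17.
Step 4: No ties, so the exact null distribution of U (based on enumerating the C(12,6) = 924 equally likely rank assignments) gives the two-sided p-value.
Step 5: p-value = 0.937229; compare to alpha = 0.05. fail to reject H0.

U_X = 19, p = 0.937229, fail to reject H0 at alpha = 0.05.


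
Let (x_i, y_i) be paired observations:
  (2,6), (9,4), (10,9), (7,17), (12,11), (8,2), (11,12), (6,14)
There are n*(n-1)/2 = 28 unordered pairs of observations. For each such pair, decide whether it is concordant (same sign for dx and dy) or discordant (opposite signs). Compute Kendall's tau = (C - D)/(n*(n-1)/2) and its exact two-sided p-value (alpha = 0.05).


Step 1: Enumerate the 28 unordered pairs (i,j) with i<j and classify each by sign(x_j-x_i) * sign(y_j-y_i).
  (1,2):dx=+7,dy=-2->D; (1,3):dx=+8,dy=+3->C; (1,4):dx=+5,dy=+11->C; (1,5):dx=+10,dy=+5->C
  (1,6):dx=+6,dy=-4->D; (1,7):dx=+9,dy=+6->C; (1,8):dx=+4,dy=+8->C; (2,3):dx=+1,dy=+5->C
  (2,4):dx=-2,dy=+13->D; (2,5):dx=+3,dy=+7->C; (2,6):dx=-1,dy=-2->C; (2,7):dx=+2,dy=+8->C
  (2,8):dx=-3,dy=+10->D; (3,4):dx=-3,dy=+8->D; (3,5):dx=+2,dy=+2->C; (3,6):dx=-2,dy=-7->C
  (3,7):dx=+1,dy=+3->C; (3,8):dx=-4,dy=+5->D; (4,5):dx=+5,dy=-6->D; (4,6):dx=+1,dy=-15->D
  (4,7):dx=+4,dy=-5->D; (4,8):dx=-1,dy=-3->C; (5,6):dx=-4,dy=-9->C; (5,7):dx=-1,dy=+1->D
  (5,8):dx=-6,dy=+3->D; (6,7):dx=+3,dy=+10->C; (6,8):dx=-2,dy=+12->D; (7,8):dx=-5,dy=+2->D
Step 2: C = 15, D = 13, total pairs = 28.
Step 3: tau = (C - D)/(n(n-1)/2) = (15 - 13)/28 = 0.071429.
Step 4: Exact two-sided p-value (enumerate n! = 40320 permutations of y under H0): p = 0.904861.
Step 5: alpha = 0.05. fail to reject H0.

tau_b = 0.0714 (C=15, D=13), p = 0.904861, fail to reject H0.


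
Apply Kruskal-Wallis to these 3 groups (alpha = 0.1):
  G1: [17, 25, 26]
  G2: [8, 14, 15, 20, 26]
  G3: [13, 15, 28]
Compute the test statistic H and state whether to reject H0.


Step 1: Combine all N = 11 observations and assign midranks.
sorted (value, group, rank): (8,G2,1), (13,G3,2), (14,G2,3), (15,G2,4.5), (15,G3,4.5), (17,G1,6), (20,G2,7), (25,G1,8), (26,G1,9.5), (26,G2,9.5), (28,G3,11)
Step 2: Sum ranks within each group.
R_1 = 23.5 (n_1 = 3)
R_2 = 25 (n_2 = 5)
R_3 = 17.5 (n_3 = 3)
Step 3: H = 12/(N(N+1)) * sum(R_i^2/n_i) - 3(N+1)
     = 12/(11*12) * (23.5^2/3 + 25^2/5 + 17.5^2/3) - 3*12
     = 0.090909 * 411.167 - 36
     = 1.378788.
Step 4: Ties present; correction factor C = 1 - 12/(11^3 - 11) = 0.990909. Corrected H = 1.378788 / 0.990909 = 1.391437.
Step 5: Under H0, H ~ chi^2(2); p-value = 0.498716.
Step 6: alpha = 0.1. fail to reject H0.

H = 1.3914, df = 2, p = 0.498716, fail to reject H0.


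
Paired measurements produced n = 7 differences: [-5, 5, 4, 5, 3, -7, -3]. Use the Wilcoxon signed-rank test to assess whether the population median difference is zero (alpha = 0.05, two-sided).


Step 1: Drop any zero differences (none here) and take |d_i|.
|d| = [5, 5, 4, 5, 3, 7, 3]
Step 2: Midrank |d_i| (ties get averaged ranks).
ranks: |5|->5, |5|->5, |4|->3, |5|->5, |3|->1.5, |7|->7, |3|->1.5
Step 3: Attach original signs; sum ranks with positive sign and with negative sign.
W+ = 5 + 3 + 5 + 1.5 = 14.5
W- = 5 + 7 + 1.5 = 13.5
(Check: W+ + W- = 28 should equal n(n+1)/2 = 28.)
Step 4: Test statistic W = min(W+, W-) = 13.5.
Step 5: Ties in |d|, so use the tie-corrected normal approximation.
        E[W] = n(n+1)/4 = 7*8/4 = 14.
        Tie groups: |d|=3 (t=2), |d|=5 (t=3); sum(t^3 - t) = 30.
        Var[W] = n(n+1)(2n+1)/24 - sum(t^3-t)/48 = 840/24 - 30/48 = 34.375.
        z = (W - E[W]) / sqrt(Var[W]) = (13.5 - 14) / 5.8630 = -0.0853.
        Two-sided p = 2*Phi(z) = 0.932039.
Step 6: alpha = 0.05. fail to reject H0.

W+ = 14.5, W- = 13.5, W = min = 13.5, p = 0.932039, fail to reject H0.


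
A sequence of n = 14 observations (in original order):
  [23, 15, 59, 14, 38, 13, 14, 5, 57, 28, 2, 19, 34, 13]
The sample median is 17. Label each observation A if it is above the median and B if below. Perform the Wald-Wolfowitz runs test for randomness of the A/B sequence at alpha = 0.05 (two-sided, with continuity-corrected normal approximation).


Step 1: Compute median = 17; label A = above, B = below.
Labels in order: ABABABBBAABAAB  (n_A = 7, n_B = 7)
Step 2: Count runs R = 10.
Step 3: Under H0 (random ordering), E[R] = 2*n_A*n_B/(n_A+n_B) + 1 = 2*7*7/14 + 1 = 8.0000.
        Var[R] = 2*n_A*n_B*(2*n_A*n_B - n_A - n_B) / ((n_A+n_B)^2 * (n_A+n_B-1)) = 8232/2548 = 3.2308.
        SD[R] = 1.7974.
Step 4: Continuity-corrected z = (R - 0.5 - E[R]) / SD[R] = (10 - 0.5 - 8.0000) / 1.7974 = 0.8345.
Step 5: Two-sided p-value via normal approximation = 2*(1 - Phi(|z|)) = 0.403986.
Step 6: alpha = 0.05. fail to reject H0.

R = 10, z = 0.8345, p = 0.403986, fail to reject H0.


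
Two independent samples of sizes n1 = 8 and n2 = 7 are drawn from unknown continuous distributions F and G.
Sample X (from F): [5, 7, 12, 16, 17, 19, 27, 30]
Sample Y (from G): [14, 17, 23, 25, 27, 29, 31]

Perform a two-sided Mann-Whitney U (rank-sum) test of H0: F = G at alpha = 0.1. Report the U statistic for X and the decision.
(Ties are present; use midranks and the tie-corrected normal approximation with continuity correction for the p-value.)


Step 1: Combine and sort all 15 observations; assign midranks.
sorted (value, group): (5,X), (7,X), (12,X), (14,Y), (16,X), (17,X), (17,Y), (19,X), (23,Y), (25,Y), (27,X), (27,Y), (29,Y), (30,X), (31,Y)
ranks: 5->1, 7->2, 12->3, 14->4, 16->5, 17->6.5, 17->6.5, 19->8, 23->9, 25->10, 27->11.5, 27->11.5, 29->13, 30->14, 31->15
Step 2: Rank sum for X: R1 = 1 + 2 + 3 + 5 + 6.5 + 8 + 11.5 + 14 = 51.
Step 3: U_X = R1 - n1(n1+1)/2 = 51 - 8*9/2 = 51 - 36 = 15.
       U_Y = n1*n2 - U_X = 56 - 15 = 41.
Step 4: Ties are present, so use the tie-corrected normal approximation (with continuity correction) for the p-value.
Step 5: p-value = 0.147286; compare to alpha = 0.1. fail to reject H0.

U_X = 15, p = 0.147286, fail to reject H0 at alpha = 0.1.


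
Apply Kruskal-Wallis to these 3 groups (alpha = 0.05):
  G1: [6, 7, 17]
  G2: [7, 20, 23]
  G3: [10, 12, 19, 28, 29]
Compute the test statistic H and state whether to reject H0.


Step 1: Combine all N = 11 observations and assign midranks.
sorted (value, group, rank): (6,G1,1), (7,G1,2.5), (7,G2,2.5), (10,G3,4), (12,G3,5), (17,G1,6), (19,G3,7), (20,G2,8), (23,G2,9), (28,G3,10), (29,G3,11)
Step 2: Sum ranks within each group.
R_1 = 9.5 (n_1 = 3)
R_2 = 19.5 (n_2 = 3)
R_3 = 37 (n_3 = 5)
Step 3: H = 12/(N(N+1)) * sum(R_i^2/n_i) - 3(N+1)
     = 12/(11*12) * (9.5^2/3 + 19.5^2/3 + 37^2/5) - 3*12
     = 0.090909 * 430.633 - 36
     = 3.148485.
Step 4: Ties present; correction factor C = 1 - 6/(11^3 - 11) = 0.995455. Corrected H = 3.148485 / 0.995455 = 3.162861.
Step 5: Under H0, H ~ chi^2(2); p-value = 0.205681.
Step 6: alpha = 0.05. fail to reject H0.

H = 3.1629, df = 2, p = 0.205681, fail to reject H0.


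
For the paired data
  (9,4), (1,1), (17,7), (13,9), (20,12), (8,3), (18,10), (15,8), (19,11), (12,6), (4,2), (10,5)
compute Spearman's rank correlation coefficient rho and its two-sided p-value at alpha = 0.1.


Step 1: Rank x and y separately (midranks; no ties here).
rank(x): 9->4, 1->1, 17->9, 13->7, 20->12, 8->3, 18->10, 15->8, 19->11, 12->6, 4->2, 10->5
rank(y): 4->4, 1->1, 7->7, 9->9, 12->12, 3->3, 10->10, 8->8, 11->11, 6->6, 2->2, 5->5
Step 2: d_i = R_x(i) - R_y(i); compute d_i^2.
  (4-4)^2=0, (1-1)^2=0, (9-7)^2=4, (7-9)^2=4, (12-12)^2=0, (3-3)^2=0, (10-10)^2=0, (8-8)^2=0, (11-11)^2=0, (6-6)^2=0, (2-2)^2=0, (5-5)^2=0
sum(d^2) = 8.
Step 3: rho = 1 - 6*8 / (12*(12^2 - 1)) = 1 - 48/1716 = 0.972028.
Step 4: Under H0, t = rho * sqrt((n-2)/(1-rho^2)) = 13.0876 ~ t(10).
Step 5: Two-sided p-value from the t-distribution with 10 df = 0.000000.
Step 6: alpha = 0.1. reject H0.

rho = 0.9720, p = 0.000000, reject H0 at alpha = 0.1.


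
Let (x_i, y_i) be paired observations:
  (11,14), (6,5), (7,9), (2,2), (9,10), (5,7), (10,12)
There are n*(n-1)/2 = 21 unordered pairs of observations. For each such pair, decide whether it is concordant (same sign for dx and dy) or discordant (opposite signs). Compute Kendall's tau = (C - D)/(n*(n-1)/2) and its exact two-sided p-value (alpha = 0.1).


Step 1: Enumerate the 21 unordered pairs (i,j) with i<j and classify each by sign(x_j-x_i) * sign(y_j-y_i).
  (1,2):dx=-5,dy=-9->C; (1,3):dx=-4,dy=-5->C; (1,4):dx=-9,dy=-12->C; (1,5):dx=-2,dy=-4->C
  (1,6):dx=-6,dy=-7->C; (1,7):dx=-1,dy=-2->C; (2,3):dx=+1,dy=+4->C; (2,4):dx=-4,dy=-3->C
  (2,5):dx=+3,dy=+5->C; (2,6):dx=-1,dy=+2->D; (2,7):dx=+4,dy=+7->C; (3,4):dx=-5,dy=-7->C
  (3,5):dx=+2,dy=+1->C; (3,6):dx=-2,dy=-2->C; (3,7):dx=+3,dy=+3->C; (4,5):dx=+7,dy=+8->C
  (4,6):dx=+3,dy=+5->C; (4,7):dx=+8,dy=+10->C; (5,6):dx=-4,dy=-3->C; (5,7):dx=+1,dy=+2->C
  (6,7):dx=+5,dy=+5->C
Step 2: C = 20, D = 1, total pairs = 21.
Step 3: tau = (C - D)/(n(n-1)/2) = (20 - 1)/21 = 0.904762.
Step 4: Exact two-sided p-value (enumerate n! = 5040 permutations of y under H0): p = 0.002778.
Step 5: alpha = 0.1. reject H0.

tau_b = 0.9048 (C=20, D=1), p = 0.002778, reject H0.


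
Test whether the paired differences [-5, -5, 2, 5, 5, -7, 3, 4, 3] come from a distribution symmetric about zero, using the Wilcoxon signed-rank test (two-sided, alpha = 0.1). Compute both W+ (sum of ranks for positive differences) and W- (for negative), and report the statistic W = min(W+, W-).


Step 1: Drop any zero differences (none here) and take |d_i|.
|d| = [5, 5, 2, 5, 5, 7, 3, 4, 3]
Step 2: Midrank |d_i| (ties get averaged ranks).
ranks: |5|->6.5, |5|->6.5, |2|->1, |5|->6.5, |5|->6.5, |7|->9, |3|->2.5, |4|->4, |3|->2.5
Step 3: Attach original signs; sum ranks with positive sign and with negative sign.
W+ = 1 + 6.5 + 6.5 + 2.5 + 4 + 2.5 = 23
W- = 6.5 + 6.5 + 9 = 22
(Check: W+ + W- = 45 should equal n(n+1)/2 = 45.)
Step 4: Test statistic W = min(W+, W-) = 22.
Step 5: Ties in |d|, so use the tie-corrected normal approximation.
        E[W] = n(n+1)/4 = 9*10/4 = 22.5.
        Tie groups: |d|=3 (t=2), |d|=5 (t=4); sum(t^3 - t) = 66.
        Var[W] = n(n+1)(2n+1)/24 - sum(t^3-t)/48 = 1710/24 - 66/48 = 69.875.
        z = (W - E[W]) / sqrt(Var[W]) = (22 - 22.5) / 8.3591 = -0.0598.
        Two-sided p = 2*Phi(z) = 0.952303.
Step 6: alpha = 0.1. fail to reject H0.

W+ = 23, W- = 22, W = min = 22, p = 0.952303, fail to reject H0.


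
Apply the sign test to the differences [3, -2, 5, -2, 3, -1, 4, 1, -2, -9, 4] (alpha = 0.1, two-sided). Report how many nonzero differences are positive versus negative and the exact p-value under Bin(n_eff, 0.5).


Step 1: Discard zero differences. Original n = 11; n_eff = number of nonzero differences = 11.
Nonzero differences (with sign): +3, -2, +5, -2, +3, -1, +4, +1, -2, -9, +4
Step 2: Count signs: positive = 6, negative = 5.
Step 3: Under H0: P(positive) = 0.5, so the number of positives S ~ Bin(11, 0.5).
Step 4: Two-sided exact p-value = sum of Bin(11,0.5) probabilities at or below the observed probability = 1.000000.
Step 5: alpha = 0.1. fail to reject H0.

n_eff = 11, pos = 6, neg = 5, p = 1.000000, fail to reject H0.


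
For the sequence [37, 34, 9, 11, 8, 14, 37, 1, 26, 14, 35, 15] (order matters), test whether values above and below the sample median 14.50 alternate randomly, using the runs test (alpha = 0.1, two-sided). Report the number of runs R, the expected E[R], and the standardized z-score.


Step 1: Compute median = 14.50; label A = above, B = below.
Labels in order: AABBBBABABAA  (n_A = 6, n_B = 6)
Step 2: Count runs R = 7.
Step 3: Under H0 (random ordering), E[R] = 2*n_A*n_B/(n_A+n_B) + 1 = 2*6*6/12 + 1 = 7.0000.
        Var[R] = 2*n_A*n_B*(2*n_A*n_B - n_A - n_B) / ((n_A+n_B)^2 * (n_A+n_B-1)) = 4320/1584 = 2.7273.
        SD[R] = 1.6514.
Step 4: R = E[R], so z = 0 with no continuity correction.
Step 5: Two-sided p-value via normal approximation = 2*(1 - Phi(|z|)) = 1.000000.
Step 6: alpha = 0.1. fail to reject H0.

R = 7, z = 0.0000, p = 1.000000, fail to reject H0.


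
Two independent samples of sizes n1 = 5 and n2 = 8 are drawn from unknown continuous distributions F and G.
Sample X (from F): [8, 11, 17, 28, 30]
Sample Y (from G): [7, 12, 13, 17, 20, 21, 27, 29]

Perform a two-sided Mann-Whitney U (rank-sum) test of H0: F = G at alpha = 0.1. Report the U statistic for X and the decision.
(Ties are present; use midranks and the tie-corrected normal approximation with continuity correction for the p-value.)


Step 1: Combine and sort all 13 observations; assign midranks.
sorted (value, group): (7,Y), (8,X), (11,X), (12,Y), (13,Y), (17,X), (17,Y), (20,Y), (21,Y), (27,Y), (28,X), (29,Y), (30,X)
ranks: 7->1, 8->2, 11->3, 12->4, 13->5, 17->6.5, 17->6.5, 20->8, 21->9, 27->10, 28->11, 29->12, 30->13
Step 2: Rank sum for X: R1 = 2 + 3 + 6.5 + 11 + 13 = 35.5.
Step 3: U_X = R1 - n1(n1+1)/2 = 35.5 - 5*6/2 = 35.5 - 15 = 20.5.
       U_Y = n1*n2 - U_X = 40 - 20.5 = 19.5.
Step 4: Ties are present, so use the tie-corrected normal approximation (with continuity correction) for the p-value.
Step 5: p-value = 1.000000; compare to alpha = 0.1. fail to reject H0.

U_X = 20.5, p = 1.000000, fail to reject H0 at alpha = 0.1.
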